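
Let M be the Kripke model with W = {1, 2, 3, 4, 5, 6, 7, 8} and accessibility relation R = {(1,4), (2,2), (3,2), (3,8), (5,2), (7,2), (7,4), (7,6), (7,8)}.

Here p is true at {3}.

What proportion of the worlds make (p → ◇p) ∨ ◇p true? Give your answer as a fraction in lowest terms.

7/8

1: p → ◇p is T, ◇p is F. ✓
2: p → ◇p is T, ◇p is F. ✓
3: p → ◇p is F, ◇p is F. ✗
4: p → ◇p is T, ◇p is F. ✓
5: p → ◇p is T, ◇p is F. ✓
6: p → ◇p is T, ◇p is F. ✓
7: p → ◇p is T, ◇p is F. ✓
8: p → ◇p is T, ◇p is F. ✓
That's 7 of 8 worlds, so 7/8.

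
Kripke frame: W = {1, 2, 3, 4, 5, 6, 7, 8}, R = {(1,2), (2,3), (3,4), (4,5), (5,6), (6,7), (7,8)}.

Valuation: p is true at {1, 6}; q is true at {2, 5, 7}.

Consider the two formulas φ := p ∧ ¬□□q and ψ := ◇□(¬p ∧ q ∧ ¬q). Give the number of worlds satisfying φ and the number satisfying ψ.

2 and 1

For p ∧ ¬□□q:
1: p is T, ¬□□q is T. ✓
2: p is F, ¬□□q is T. ✗
3: p is F, ¬□□q is F. ✗
4: p is F, ¬□□q is T. ✗
5: p is F, ¬□□q is F. ✗
6: p is T, ¬□□q is T. ✓
7: p is F, ¬□□q is F. ✗
8: p is F, ¬□□q is F. ✗
— 2 worlds.
For ◇□(¬p ∧ q ∧ ¬q):
1: successors {2}; □(¬p ∧ q ∧ ¬q) there: 2:F. ✗
2: successors {3}; □(¬p ∧ q ∧ ¬q) there: 3:F. ✗
3: successors {4}; □(¬p ∧ q ∧ ¬q) there: 4:F. ✗
4: successors {5}; □(¬p ∧ q ∧ ¬q) there: 5:F. ✗
5: successors {6}; □(¬p ∧ q ∧ ¬q) there: 6:F. ✗
6: successors {7}; □(¬p ∧ q ∧ ¬q) there: 7:F. ✗
7: successors {8}; □(¬p ∧ q ∧ ¬q) there: 8:T. ✓
8: no successors, so ◇□(¬p ∧ q ∧ ¬q) fails. ✗
— 1 world.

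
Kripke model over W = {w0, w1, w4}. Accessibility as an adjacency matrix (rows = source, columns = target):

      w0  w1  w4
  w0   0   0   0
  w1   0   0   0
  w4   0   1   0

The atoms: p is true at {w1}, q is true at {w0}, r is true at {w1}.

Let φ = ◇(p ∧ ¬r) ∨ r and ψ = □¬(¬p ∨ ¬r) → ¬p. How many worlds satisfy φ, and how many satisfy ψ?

For ◇(p ∧ ¬r) ∨ r:
w0: ◇(p ∧ ¬r) is F, r is F. ✗
w1: ◇(p ∧ ¬r) is F, r is T. ✓
w4: ◇(p ∧ ¬r) is F, r is F. ✗
— 1 world.
For □¬(¬p ∨ ¬r) → ¬p:
w0: □¬(¬p ∨ ¬r) is T, ¬p is T. ✓
w1: □¬(¬p ∨ ¬r) is T, ¬p is F. ✗
w4: □¬(¬p ∨ ¬r) is T, ¬p is T. ✓
— 2 worlds.

1 and 2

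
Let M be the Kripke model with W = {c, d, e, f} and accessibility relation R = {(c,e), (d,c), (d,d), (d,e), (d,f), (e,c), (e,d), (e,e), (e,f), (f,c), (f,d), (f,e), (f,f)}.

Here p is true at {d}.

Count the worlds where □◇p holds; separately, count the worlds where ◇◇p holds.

For □◇p:
c: successors {e}; ◇p there: e:T. ✓
d: successors {c, d, e, f}; ◇p there: c:F, d:T, e:T, f:T. ✗
e: successors {c, d, e, f}; ◇p there: c:F, d:T, e:T, f:T. ✗
f: successors {c, d, e, f}; ◇p there: c:F, d:T, e:T, f:T. ✗
— 1 world.
For ◇◇p:
c: successors {e}; ◇p there: e:T. ✓
d: successors {c, d, e, f}; ◇p there: c:F, d:T, e:T, f:T. ✓
e: successors {c, d, e, f}; ◇p there: c:F, d:T, e:T, f:T. ✓
f: successors {c, d, e, f}; ◇p there: c:F, d:T, e:T, f:T. ✓
— 4 worlds.

1 and 4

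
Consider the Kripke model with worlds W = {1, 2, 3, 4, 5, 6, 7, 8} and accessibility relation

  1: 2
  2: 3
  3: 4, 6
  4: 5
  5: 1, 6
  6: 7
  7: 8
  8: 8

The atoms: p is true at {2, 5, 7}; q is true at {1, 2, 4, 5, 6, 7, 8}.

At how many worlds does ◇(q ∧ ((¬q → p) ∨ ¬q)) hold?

7

1: successors {2}; q ∧ ((¬q → p) ∨ ¬q) there: 2:T. ✓
2: successors {3}; q ∧ ((¬q → p) ∨ ¬q) there: 3:F. ✗
3: successors {4, 6}; q ∧ ((¬q → p) ∨ ¬q) there: 4:T, 6:T. ✓
4: successors {5}; q ∧ ((¬q → p) ∨ ¬q) there: 5:T. ✓
5: successors {1, 6}; q ∧ ((¬q → p) ∨ ¬q) there: 1:T, 6:T. ✓
6: successors {7}; q ∧ ((¬q → p) ∨ ¬q) there: 7:T. ✓
7: successors {8}; q ∧ ((¬q → p) ∨ ¬q) there: 8:T. ✓
8: successors {8}; q ∧ ((¬q → p) ∨ ¬q) there: 8:T. ✓
Satisfying worlds: {1, 3, 4, 5, 6, 7, 8}.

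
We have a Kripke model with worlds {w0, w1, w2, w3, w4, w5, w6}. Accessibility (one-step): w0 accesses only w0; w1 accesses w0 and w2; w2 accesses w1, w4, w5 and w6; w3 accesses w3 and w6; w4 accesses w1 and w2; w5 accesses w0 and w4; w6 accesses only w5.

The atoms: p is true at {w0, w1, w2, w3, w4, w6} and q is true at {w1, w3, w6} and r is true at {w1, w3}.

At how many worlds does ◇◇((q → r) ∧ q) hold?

5

w0: successors {w0}; ◇((q → r) ∧ q) there: w0:F. ✗
w1: successors {w0, w2}; ◇((q → r) ∧ q) there: w0:F, w2:T. ✓
w2: successors {w1, w4, w5, w6}; ◇((q → r) ∧ q) there: w1:F, w4:T, w5:F, w6:F. ✓
w3: successors {w3, w6}; ◇((q → r) ∧ q) there: w3:T, w6:F. ✓
w4: successors {w1, w2}; ◇((q → r) ∧ q) there: w1:F, w2:T. ✓
w5: successors {w0, w4}; ◇((q → r) ∧ q) there: w0:F, w4:T. ✓
w6: successors {w5}; ◇((q → r) ∧ q) there: w5:F. ✗
Satisfying worlds: {w1, w2, w3, w4, w5}.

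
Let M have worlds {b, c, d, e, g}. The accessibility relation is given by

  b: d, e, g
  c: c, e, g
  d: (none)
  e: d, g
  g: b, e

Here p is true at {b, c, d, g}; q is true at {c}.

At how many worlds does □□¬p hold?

b: successors {d, e, g}; □¬p there: d:T, e:F, g:F. ✗
c: successors {c, e, g}; □¬p there: c:F, e:F, g:F. ✗
d: no successors, so □□¬p holds vacuously. ✓
e: successors {d, g}; □¬p there: d:T, g:F. ✗
g: successors {b, e}; □¬p there: b:F, e:F. ✗
Satisfying worlds: {d}.

1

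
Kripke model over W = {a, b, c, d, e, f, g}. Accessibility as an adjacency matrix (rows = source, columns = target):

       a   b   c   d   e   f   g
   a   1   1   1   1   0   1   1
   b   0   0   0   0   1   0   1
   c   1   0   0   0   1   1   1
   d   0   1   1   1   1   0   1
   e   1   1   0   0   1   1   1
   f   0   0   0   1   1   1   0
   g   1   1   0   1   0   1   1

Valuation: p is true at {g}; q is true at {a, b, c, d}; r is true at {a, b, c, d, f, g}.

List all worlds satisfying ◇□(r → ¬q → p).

a: successors {a, b, c, d, f, g}; □(r → ¬q → p) there: a:F, b:T, c:F, d:T, f:F, g:F. ✓
b: successors {e, g}; □(r → ¬q → p) there: e:F, g:F. ✗
c: successors {a, e, f, g}; □(r → ¬q → p) there: a:F, e:F, f:F, g:F. ✗
d: successors {b, c, d, e, g}; □(r → ¬q → p) there: b:T, c:F, d:T, e:F, g:F. ✓
e: successors {a, b, e, f, g}; □(r → ¬q → p) there: a:F, b:T, e:F, f:F, g:F. ✓
f: successors {d, e, f}; □(r → ¬q → p) there: d:T, e:F, f:F. ✓
g: successors {a, b, d, f, g}; □(r → ¬q → p) there: a:F, b:T, d:T, f:F, g:F. ✓

{a, d, e, f, g}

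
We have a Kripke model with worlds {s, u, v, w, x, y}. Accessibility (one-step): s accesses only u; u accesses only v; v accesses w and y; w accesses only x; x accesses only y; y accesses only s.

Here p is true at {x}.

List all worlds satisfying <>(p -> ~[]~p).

s: successors {u}; p -> ~[]~p there: u:T. ✓
u: successors {v}; p -> ~[]~p there: v:T. ✓
v: successors {w, y}; p -> ~[]~p there: w:T, y:T. ✓
w: successors {x}; p -> ~[]~p there: x:F. ✗
x: successors {y}; p -> ~[]~p there: y:T. ✓
y: successors {s}; p -> ~[]~p there: s:T. ✓

{s, u, v, x, y}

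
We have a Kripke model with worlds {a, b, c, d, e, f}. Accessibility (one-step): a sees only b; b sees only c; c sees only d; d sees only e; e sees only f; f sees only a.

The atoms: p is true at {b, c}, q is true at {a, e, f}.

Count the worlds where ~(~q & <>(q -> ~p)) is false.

3

a: ~q & <>(q -> ~p) is F. ✓
b: ~q & <>(q -> ~p) is T. ✗
c: ~q & <>(q -> ~p) is T. ✗
d: ~q & <>(q -> ~p) is T. ✗
e: ~q & <>(q -> ~p) is F. ✓
f: ~q & <>(q -> ~p) is F. ✓
Satisfying worlds: {a, e, f}.
So ~(~q & <>(q -> ~p)) fails at the other 3 worlds.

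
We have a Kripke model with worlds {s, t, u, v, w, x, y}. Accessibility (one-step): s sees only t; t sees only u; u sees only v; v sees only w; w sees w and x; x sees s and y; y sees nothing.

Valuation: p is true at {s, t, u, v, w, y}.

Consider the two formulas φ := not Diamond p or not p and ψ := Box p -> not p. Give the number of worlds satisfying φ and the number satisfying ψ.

2 and 2

For not Diamond p or not p:
s: not Diamond p is F, not p is F. ✗
t: not Diamond p is F, not p is F. ✗
u: not Diamond p is F, not p is F. ✗
v: not Diamond p is F, not p is F. ✗
w: not Diamond p is F, not p is F. ✗
x: not Diamond p is F, not p is T. ✓
y: not Diamond p is T, not p is F. ✓
— 2 worlds.
For Box p -> not p:
s: Box p is T, not p is F. ✗
t: Box p is T, not p is F. ✗
u: Box p is T, not p is F. ✗
v: Box p is T, not p is F. ✗
w: Box p is F, not p is F. ✓
x: Box p is T, not p is T. ✓
y: Box p is T, not p is F. ✗
— 2 worlds.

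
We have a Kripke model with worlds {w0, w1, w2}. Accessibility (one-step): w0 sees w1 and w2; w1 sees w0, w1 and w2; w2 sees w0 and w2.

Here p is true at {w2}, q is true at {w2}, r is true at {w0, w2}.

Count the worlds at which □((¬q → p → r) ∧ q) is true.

0

w0: successors {w1, w2}; (¬q → p → r) ∧ q there: w1:F, w2:T. ✗
w1: successors {w0, w1, w2}; (¬q → p → r) ∧ q there: w0:F, w1:F, w2:T. ✗
w2: successors {w0, w2}; (¬q → p → r) ∧ q there: w0:F, w2:T. ✗
Satisfying worlds: ∅.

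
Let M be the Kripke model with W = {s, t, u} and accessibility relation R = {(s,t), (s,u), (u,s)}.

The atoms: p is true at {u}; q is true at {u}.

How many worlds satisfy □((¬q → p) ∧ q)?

1

s: successors {t, u}; (¬q → p) ∧ q there: t:F, u:T. ✗
t: no successors, so □((¬q → p) ∧ q) holds vacuously. ✓
u: successors {s}; (¬q → p) ∧ q there: s:F. ✗
Satisfying worlds: {t}.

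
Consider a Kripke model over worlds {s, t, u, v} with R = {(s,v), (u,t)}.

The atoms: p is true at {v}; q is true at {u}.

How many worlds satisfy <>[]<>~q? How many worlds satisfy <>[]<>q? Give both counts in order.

2 and 2

For <>[]<>~q:
s: successors {v}; []<>~q there: v:T. ✓
t: no successors, so <>[]<>~q fails. ✗
u: successors {t}; []<>~q there: t:T. ✓
v: no successors, so <>[]<>~q fails. ✗
— 2 worlds.
For <>[]<>q:
s: successors {v}; []<>q there: v:T. ✓
t: no successors, so <>[]<>q fails. ✗
u: successors {t}; []<>q there: t:T. ✓
v: no successors, so <>[]<>q fails. ✗
— 2 worlds.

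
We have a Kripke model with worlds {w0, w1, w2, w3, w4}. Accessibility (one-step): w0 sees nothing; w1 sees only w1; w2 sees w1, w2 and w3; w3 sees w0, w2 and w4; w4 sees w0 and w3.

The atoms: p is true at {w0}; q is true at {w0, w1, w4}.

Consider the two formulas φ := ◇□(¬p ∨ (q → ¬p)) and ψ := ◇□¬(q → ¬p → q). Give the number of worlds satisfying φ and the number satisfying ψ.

4 and 2

For ◇□(¬p ∨ (q → ¬p)):
w0: no successors, so ◇□(¬p ∨ (q → ¬p)) fails. ✗
w1: successors {w1}; □(¬p ∨ (q → ¬p)) there: w1:T. ✓
w2: successors {w1, w2, w3}; □(¬p ∨ (q → ¬p)) there: w1:T, w2:T, w3:F. ✓
w3: successors {w0, w2, w4}; □(¬p ∨ (q → ¬p)) there: w0:T, w2:T, w4:F. ✓
w4: successors {w0, w3}; □(¬p ∨ (q → ¬p)) there: w0:T, w3:F. ✓
— 4 worlds.
For ◇□¬(q → ¬p → q):
w0: no successors, so ◇□¬(q → ¬p → q) fails. ✗
w1: successors {w1}; □¬(q → ¬p → q) there: w1:F. ✗
w2: successors {w1, w2, w3}; □¬(q → ¬p → q) there: w1:F, w2:F, w3:F. ✗
w3: successors {w0, w2, w4}; □¬(q → ¬p → q) there: w0:T, w2:F, w4:F. ✓
w4: successors {w0, w3}; □¬(q → ¬p → q) there: w0:T, w3:F. ✓
— 2 worlds.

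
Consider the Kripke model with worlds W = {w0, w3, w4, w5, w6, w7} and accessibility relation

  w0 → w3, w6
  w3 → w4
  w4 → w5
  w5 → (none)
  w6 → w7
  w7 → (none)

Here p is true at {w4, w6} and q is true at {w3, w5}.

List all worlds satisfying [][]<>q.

{w4, w5, w6, w7}

w0: successors {w3, w6}; []<>q there: w3:T, w6:F. ✗
w3: successors {w4}; []<>q there: w4:F. ✗
w4: successors {w5}; []<>q there: w5:T. ✓
w5: no successors, so [][]<>q holds vacuously. ✓
w6: successors {w7}; []<>q there: w7:T. ✓
w7: no successors, so [][]<>q holds vacuously. ✓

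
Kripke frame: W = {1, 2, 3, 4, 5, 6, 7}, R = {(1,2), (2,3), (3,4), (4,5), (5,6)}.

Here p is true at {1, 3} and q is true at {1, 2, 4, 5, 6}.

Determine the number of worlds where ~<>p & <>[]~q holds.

1: ~<>p is T, <>[]~q is T. ✓
2: ~<>p is F, <>[]~q is F. ✗
3: ~<>p is T, <>[]~q is F. ✗
4: ~<>p is T, <>[]~q is F. ✗
5: ~<>p is T, <>[]~q is T. ✓
6: ~<>p is T, <>[]~q is F. ✗
7: ~<>p is T, <>[]~q is F. ✗
Satisfying worlds: {1, 5}.

2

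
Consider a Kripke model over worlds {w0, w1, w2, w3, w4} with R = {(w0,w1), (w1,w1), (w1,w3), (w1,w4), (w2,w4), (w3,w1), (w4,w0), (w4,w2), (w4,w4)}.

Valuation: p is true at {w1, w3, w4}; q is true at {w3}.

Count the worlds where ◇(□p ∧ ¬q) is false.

w0: successors {w1}; □p ∧ ¬q there: w1:T. ✓
w1: successors {w1, w3, w4}; □p ∧ ¬q there: w1:T, w3:F, w4:F. ✓
w2: successors {w4}; □p ∧ ¬q there: w4:F. ✗
w3: successors {w1}; □p ∧ ¬q there: w1:T. ✓
w4: successors {w0, w2, w4}; □p ∧ ¬q there: w0:T, w2:T, w4:F. ✓
Satisfying worlds: {w0, w1, w3, w4}.
So ◇(□p ∧ ¬q) fails at the other 1 world.

1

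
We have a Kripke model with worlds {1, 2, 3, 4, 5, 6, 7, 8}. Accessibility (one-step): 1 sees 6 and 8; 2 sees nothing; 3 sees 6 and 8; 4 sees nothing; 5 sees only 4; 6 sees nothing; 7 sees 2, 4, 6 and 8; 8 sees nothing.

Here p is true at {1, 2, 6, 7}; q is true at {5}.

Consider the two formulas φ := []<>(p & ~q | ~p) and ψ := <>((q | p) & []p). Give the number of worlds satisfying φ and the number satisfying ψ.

4 and 3

For []<>(p & ~q | ~p):
1: successors {6, 8}; <>(p & ~q | ~p) there: 6:F, 8:F. ✗
2: no successors, so []<>(p & ~q | ~p) holds vacuously. ✓
3: successors {6, 8}; <>(p & ~q | ~p) there: 6:F, 8:F. ✗
4: no successors, so []<>(p & ~q | ~p) holds vacuously. ✓
5: successors {4}; <>(p & ~q | ~p) there: 4:F. ✗
6: no successors, so []<>(p & ~q | ~p) holds vacuously. ✓
7: successors {2, 4, 6, 8}; <>(p & ~q | ~p) there: 2:F, 4:F, 6:F, 8:F. ✗
8: no successors, so []<>(p & ~q | ~p) holds vacuously. ✓
— 4 worlds.
For <>((q | p) & []p):
1: successors {6, 8}; (q | p) & []p there: 6:T, 8:F. ✓
2: no successors, so <>((q | p) & []p) fails. ✗
3: successors {6, 8}; (q | p) & []p there: 6:T, 8:F. ✓
4: no successors, so <>((q | p) & []p) fails. ✗
5: successors {4}; (q | p) & []p there: 4:F. ✗
6: no successors, so <>((q | p) & []p) fails. ✗
7: successors {2, 4, 6, 8}; (q | p) & []p there: 2:T, 4:F, 6:T, 8:F. ✓
8: no successors, so <>((q | p) & []p) fails. ✗
— 3 worlds.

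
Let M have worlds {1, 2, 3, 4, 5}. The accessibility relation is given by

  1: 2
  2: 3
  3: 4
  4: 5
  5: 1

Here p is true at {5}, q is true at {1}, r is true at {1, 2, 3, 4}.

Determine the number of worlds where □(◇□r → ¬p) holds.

1: successors {2}; ◇□r → ¬p there: 2:T. ✓
2: successors {3}; ◇□r → ¬p there: 3:T. ✓
3: successors {4}; ◇□r → ¬p there: 4:T. ✓
4: successors {5}; ◇□r → ¬p there: 5:F. ✗
5: successors {1}; ◇□r → ¬p there: 1:T. ✓
Satisfying worlds: {1, 2, 3, 5}.

4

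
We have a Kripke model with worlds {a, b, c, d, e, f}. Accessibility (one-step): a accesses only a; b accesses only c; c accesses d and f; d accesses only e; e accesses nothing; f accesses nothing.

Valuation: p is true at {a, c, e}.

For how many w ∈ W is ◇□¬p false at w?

a: successors {a}; □¬p there: a:F. ✗
b: successors {c}; □¬p there: c:T. ✓
c: successors {d, f}; □¬p there: d:F, f:T. ✓
d: successors {e}; □¬p there: e:T. ✓
e: no successors, so ◇□¬p fails. ✗
f: no successors, so ◇□¬p fails. ✗
Satisfying worlds: {b, c, d}.
So ◇□¬p fails at the other 3 worlds.

3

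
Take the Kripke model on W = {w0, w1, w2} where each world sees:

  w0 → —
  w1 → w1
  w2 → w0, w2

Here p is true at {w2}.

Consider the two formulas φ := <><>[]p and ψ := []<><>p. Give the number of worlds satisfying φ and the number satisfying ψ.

For <><>[]p:
w0: no successors, so <><>[]p fails. ✗
w1: successors {w1}; <>[]p there: w1:F. ✗
w2: successors {w0, w2}; <>[]p there: w0:F, w2:T. ✓
— 1 world.
For []<><>p:
w0: no successors, so []<><>p holds vacuously. ✓
w1: successors {w1}; <><>p there: w1:F. ✗
w2: successors {w0, w2}; <><>p there: w0:F, w2:T. ✗
— 1 world.

1 and 1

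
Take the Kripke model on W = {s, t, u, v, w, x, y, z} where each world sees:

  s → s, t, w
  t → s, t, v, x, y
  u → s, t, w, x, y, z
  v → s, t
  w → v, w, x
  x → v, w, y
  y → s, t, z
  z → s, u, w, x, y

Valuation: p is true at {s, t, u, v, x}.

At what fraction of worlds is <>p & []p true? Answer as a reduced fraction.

1/8

s: <>p is T, []p is F. ✗
t: <>p is T, []p is F. ✗
u: <>p is T, []p is F. ✗
v: <>p is T, []p is T. ✓
w: <>p is T, []p is F. ✗
x: <>p is T, []p is F. ✗
y: <>p is T, []p is F. ✗
z: <>p is T, []p is F. ✗
That's 1 of 8 worlds, so 1/8.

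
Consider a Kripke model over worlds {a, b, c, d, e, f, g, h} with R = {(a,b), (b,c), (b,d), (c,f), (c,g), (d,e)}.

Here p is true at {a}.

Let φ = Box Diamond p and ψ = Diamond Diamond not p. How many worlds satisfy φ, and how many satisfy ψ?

4 and 2

For Box Diamond p:
a: successors {b}; Diamond p there: b:F. ✗
b: successors {c, d}; Diamond p there: c:F, d:F. ✗
c: successors {f, g}; Diamond p there: f:F, g:F. ✗
d: successors {e}; Diamond p there: e:F. ✗
e: no successors, so Box Diamond p holds vacuously. ✓
f: no successors, so Box Diamond p holds vacuously. ✓
g: no successors, so Box Diamond p holds vacuously. ✓
h: no successors, so Box Diamond p holds vacuously. ✓
— 4 worlds.
For Diamond Diamond not p:
a: successors {b}; Diamond not p there: b:T. ✓
b: successors {c, d}; Diamond not p there: c:T, d:T. ✓
c: successors {f, g}; Diamond not p there: f:F, g:F. ✗
d: successors {e}; Diamond not p there: e:F. ✗
e: no successors, so Diamond Diamond not p fails. ✗
f: no successors, so Diamond Diamond not p fails. ✗
g: no successors, so Diamond Diamond not p fails. ✗
h: no successors, so Diamond Diamond not p fails. ✗
— 2 worlds.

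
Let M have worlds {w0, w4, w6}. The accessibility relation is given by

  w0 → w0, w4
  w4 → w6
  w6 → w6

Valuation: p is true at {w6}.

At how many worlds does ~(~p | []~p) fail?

2

w0: ~p | []~p is T. ✗
w4: ~p | []~p is T. ✗
w6: ~p | []~p is F. ✓
Satisfying worlds: {w6}.
So ~(~p | []~p) fails at the other 2 worlds.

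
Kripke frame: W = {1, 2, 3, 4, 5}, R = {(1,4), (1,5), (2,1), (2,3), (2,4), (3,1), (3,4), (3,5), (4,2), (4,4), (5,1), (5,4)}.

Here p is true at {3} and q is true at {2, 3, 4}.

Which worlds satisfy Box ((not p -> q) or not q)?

{1, 2, 3, 4, 5}

1: successors {4, 5}; (not p -> q) or not q there: 4:T, 5:T. ✓
2: successors {1, 3, 4}; (not p -> q) or not q there: 1:T, 3:T, 4:T. ✓
3: successors {1, 4, 5}; (not p -> q) or not q there: 1:T, 4:T, 5:T. ✓
4: successors {2, 4}; (not p -> q) or not q there: 2:T, 4:T. ✓
5: successors {1, 4}; (not p -> q) or not q there: 1:T, 4:T. ✓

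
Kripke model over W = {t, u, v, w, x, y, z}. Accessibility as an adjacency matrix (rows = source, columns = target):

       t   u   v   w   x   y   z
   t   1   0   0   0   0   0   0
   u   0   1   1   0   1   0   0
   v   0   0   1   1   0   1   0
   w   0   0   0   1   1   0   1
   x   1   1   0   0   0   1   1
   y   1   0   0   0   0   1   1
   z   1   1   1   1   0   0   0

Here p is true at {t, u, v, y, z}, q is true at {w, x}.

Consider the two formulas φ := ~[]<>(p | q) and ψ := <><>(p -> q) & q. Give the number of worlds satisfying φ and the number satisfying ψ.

For ~[]<>(p | q):
t: []<>(p | q) is T. ✗
u: []<>(p | q) is T. ✗
v: []<>(p | q) is T. ✗
w: []<>(p | q) is T. ✗
x: []<>(p | q) is T. ✗
y: []<>(p | q) is T. ✗
z: []<>(p | q) is T. ✗
— 0 worlds.
For <><>(p -> q) & q:
t: <><>(p -> q) is F, q is F. ✗
u: <><>(p -> q) is T, q is F. ✗
v: <><>(p -> q) is T, q is F. ✗
w: <><>(p -> q) is T, q is T. ✓
x: <><>(p -> q) is T, q is T. ✓
y: <><>(p -> q) is T, q is F. ✗
z: <><>(p -> q) is T, q is F. ✗
— 2 worlds.

0 and 2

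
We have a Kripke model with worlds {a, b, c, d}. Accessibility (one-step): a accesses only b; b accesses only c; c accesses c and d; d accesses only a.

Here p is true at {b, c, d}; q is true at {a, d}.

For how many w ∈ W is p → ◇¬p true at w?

a: p is F, ◇¬p is F. ✓
b: p is T, ◇¬p is F. ✗
c: p is T, ◇¬p is F. ✗
d: p is T, ◇¬p is T. ✓
Satisfying worlds: {a, d}.

2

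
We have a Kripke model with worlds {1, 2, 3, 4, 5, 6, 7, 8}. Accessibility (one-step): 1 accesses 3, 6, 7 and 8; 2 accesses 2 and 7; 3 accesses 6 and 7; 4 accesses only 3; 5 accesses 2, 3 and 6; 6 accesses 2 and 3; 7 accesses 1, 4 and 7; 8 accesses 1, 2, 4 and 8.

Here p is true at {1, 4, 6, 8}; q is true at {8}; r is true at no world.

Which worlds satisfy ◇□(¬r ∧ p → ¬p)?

{1, 2, 3, 5, 6, 7, 8}

1: successors {3, 6, 7, 8}; □(¬r ∧ p → ¬p) there: 3:F, 6:T, 7:F, 8:F. ✓
2: successors {2, 7}; □(¬r ∧ p → ¬p) there: 2:T, 7:F. ✓
3: successors {6, 7}; □(¬r ∧ p → ¬p) there: 6:T, 7:F. ✓
4: successors {3}; □(¬r ∧ p → ¬p) there: 3:F. ✗
5: successors {2, 3, 6}; □(¬r ∧ p → ¬p) there: 2:T, 3:F, 6:T. ✓
6: successors {2, 3}; □(¬r ∧ p → ¬p) there: 2:T, 3:F. ✓
7: successors {1, 4, 7}; □(¬r ∧ p → ¬p) there: 1:F, 4:T, 7:F. ✓
8: successors {1, 2, 4, 8}; □(¬r ∧ p → ¬p) there: 1:F, 2:T, 4:T, 8:F. ✓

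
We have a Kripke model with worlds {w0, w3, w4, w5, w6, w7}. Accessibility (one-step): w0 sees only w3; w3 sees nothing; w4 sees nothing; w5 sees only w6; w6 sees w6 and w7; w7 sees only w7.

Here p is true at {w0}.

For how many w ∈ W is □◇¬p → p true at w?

1

w0: □◇¬p is F, p is T. ✓
w3: □◇¬p is T, p is F. ✗
w4: □◇¬p is T, p is F. ✗
w5: □◇¬p is T, p is F. ✗
w6: □◇¬p is T, p is F. ✗
w7: □◇¬p is T, p is F. ✗
Satisfying worlds: {w0}.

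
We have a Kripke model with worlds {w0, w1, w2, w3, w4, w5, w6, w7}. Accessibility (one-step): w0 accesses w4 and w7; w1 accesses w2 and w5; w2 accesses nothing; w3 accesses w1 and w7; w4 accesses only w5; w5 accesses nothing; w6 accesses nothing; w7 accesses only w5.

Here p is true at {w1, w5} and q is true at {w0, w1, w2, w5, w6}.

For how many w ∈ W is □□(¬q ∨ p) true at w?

7

w0: successors {w4, w7}; □(¬q ∨ p) there: w4:T, w7:T. ✓
w1: successors {w2, w5}; □(¬q ∨ p) there: w2:T, w5:T. ✓
w2: no successors, so □□(¬q ∨ p) holds vacuously. ✓
w3: successors {w1, w7}; □(¬q ∨ p) there: w1:F, w7:T. ✗
w4: successors {w5}; □(¬q ∨ p) there: w5:T. ✓
w5: no successors, so □□(¬q ∨ p) holds vacuously. ✓
w6: no successors, so □□(¬q ∨ p) holds vacuously. ✓
w7: successors {w5}; □(¬q ∨ p) there: w5:T. ✓
Satisfying worlds: {w0, w1, w2, w4, w5, w6, w7}.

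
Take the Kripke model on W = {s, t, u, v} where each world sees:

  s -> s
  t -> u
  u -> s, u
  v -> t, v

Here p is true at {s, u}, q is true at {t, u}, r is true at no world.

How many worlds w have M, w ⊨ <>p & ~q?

s: <>p is T, ~q is T. ✓
t: <>p is T, ~q is F. ✗
u: <>p is T, ~q is F. ✗
v: <>p is F, ~q is T. ✗
Satisfying worlds: {s}.

1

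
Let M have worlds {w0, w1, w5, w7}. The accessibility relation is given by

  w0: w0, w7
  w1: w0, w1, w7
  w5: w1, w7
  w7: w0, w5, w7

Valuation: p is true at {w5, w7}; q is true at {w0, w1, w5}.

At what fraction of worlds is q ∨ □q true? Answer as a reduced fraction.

3/4

w0: q is T, □q is F. ✓
w1: q is T, □q is F. ✓
w5: q is T, □q is F. ✓
w7: q is F, □q is F. ✗
That's 3 of 4 worlds, so 3/4.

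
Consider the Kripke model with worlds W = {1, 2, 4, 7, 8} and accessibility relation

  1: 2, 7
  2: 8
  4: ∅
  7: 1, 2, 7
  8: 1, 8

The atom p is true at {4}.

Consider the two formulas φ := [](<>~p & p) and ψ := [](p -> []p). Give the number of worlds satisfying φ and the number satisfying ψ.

For [](<>~p & p):
1: successors {2, 7}; <>~p & p there: 2:F, 7:F. ✗
2: successors {8}; <>~p & p there: 8:F. ✗
4: no successors, so [](<>~p & p) holds vacuously. ✓
7: successors {1, 2, 7}; <>~p & p there: 1:F, 2:F, 7:F. ✗
8: successors {1, 8}; <>~p & p there: 1:F, 8:F. ✗
— 1 world.
For [](p -> []p):
1: successors {2, 7}; p -> []p there: 2:T, 7:T. ✓
2: successors {8}; p -> []p there: 8:T. ✓
4: no successors, so [](p -> []p) holds vacuously. ✓
7: successors {1, 2, 7}; p -> []p there: 1:T, 2:T, 7:T. ✓
8: successors {1, 8}; p -> []p there: 1:T, 8:T. ✓
— 5 worlds.

1 and 5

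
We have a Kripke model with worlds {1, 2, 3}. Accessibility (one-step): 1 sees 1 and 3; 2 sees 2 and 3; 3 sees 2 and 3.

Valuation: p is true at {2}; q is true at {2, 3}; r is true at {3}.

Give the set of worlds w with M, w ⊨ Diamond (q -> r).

1: successors {1, 3}; q -> r there: 1:T, 3:T. ✓
2: successors {2, 3}; q -> r there: 2:F, 3:T. ✓
3: successors {2, 3}; q -> r there: 2:F, 3:T. ✓

{1, 2, 3}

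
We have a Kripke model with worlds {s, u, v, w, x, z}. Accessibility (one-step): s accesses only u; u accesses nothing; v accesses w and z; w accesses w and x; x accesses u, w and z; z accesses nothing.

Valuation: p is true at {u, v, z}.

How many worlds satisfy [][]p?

s: successors {u}; []p there: u:T. ✓
u: no successors, so [][]p holds vacuously. ✓
v: successors {w, z}; []p there: w:F, z:T. ✗
w: successors {w, x}; []p there: w:F, x:F. ✗
x: successors {u, w, z}; []p there: u:T, w:F, z:T. ✗
z: no successors, so [][]p holds vacuously. ✓
Satisfying worlds: {s, u, z}.

3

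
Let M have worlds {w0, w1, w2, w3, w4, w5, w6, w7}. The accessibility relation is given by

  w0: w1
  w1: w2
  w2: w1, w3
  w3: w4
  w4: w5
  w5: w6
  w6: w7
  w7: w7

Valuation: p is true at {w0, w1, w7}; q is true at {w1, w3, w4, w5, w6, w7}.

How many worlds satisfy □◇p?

w0: successors {w1}; ◇p there: w1:F. ✗
w1: successors {w2}; ◇p there: w2:T. ✓
w2: successors {w1, w3}; ◇p there: w1:F, w3:F. ✗
w3: successors {w4}; ◇p there: w4:F. ✗
w4: successors {w5}; ◇p there: w5:F. ✗
w5: successors {w6}; ◇p there: w6:T. ✓
w6: successors {w7}; ◇p there: w7:T. ✓
w7: successors {w7}; ◇p there: w7:T. ✓
Satisfying worlds: {w1, w5, w6, w7}.

4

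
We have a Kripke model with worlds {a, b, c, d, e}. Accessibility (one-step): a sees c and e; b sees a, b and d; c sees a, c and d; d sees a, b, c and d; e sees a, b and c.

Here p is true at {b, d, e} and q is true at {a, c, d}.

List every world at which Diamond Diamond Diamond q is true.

a: successors {c, e}; Diamond Diamond q there: c:T, e:T. ✓
b: successors {a, b, d}; Diamond Diamond q there: a:T, b:T, d:T. ✓
c: successors {a, c, d}; Diamond Diamond q there: a:T, c:T, d:T. ✓
d: successors {a, b, c, d}; Diamond Diamond q there: a:T, b:T, c:T, d:T. ✓
e: successors {a, b, c}; Diamond Diamond q there: a:T, b:T, c:T. ✓

{a, b, c, d, e}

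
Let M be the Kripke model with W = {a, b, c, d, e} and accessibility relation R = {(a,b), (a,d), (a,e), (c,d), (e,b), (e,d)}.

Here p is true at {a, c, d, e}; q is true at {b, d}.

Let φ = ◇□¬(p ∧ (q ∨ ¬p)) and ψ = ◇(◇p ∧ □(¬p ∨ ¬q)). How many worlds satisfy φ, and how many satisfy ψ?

For ◇□¬(p ∧ (q ∨ ¬p)):
a: successors {b, d, e}; □¬(p ∧ (q ∨ ¬p)) there: b:T, d:T, e:F. ✓
b: no successors, so ◇□¬(p ∧ (q ∨ ¬p)) fails. ✗
c: successors {d}; □¬(p ∧ (q ∨ ¬p)) there: d:T. ✓
d: no successors, so ◇□¬(p ∧ (q ∨ ¬p)) fails. ✗
e: successors {b, d}; □¬(p ∧ (q ∨ ¬p)) there: b:T, d:T. ✓
— 3 worlds.
For ◇(◇p ∧ □(¬p ∨ ¬q)):
a: successors {b, d, e}; ◇p ∧ □(¬p ∨ ¬q) there: b:F, d:F, e:F. ✗
b: no successors, so ◇(◇p ∧ □(¬p ∨ ¬q)) fails. ✗
c: successors {d}; ◇p ∧ □(¬p ∨ ¬q) there: d:F. ✗
d: no successors, so ◇(◇p ∧ □(¬p ∨ ¬q)) fails. ✗
e: successors {b, d}; ◇p ∧ □(¬p ∨ ¬q) there: b:F, d:F. ✗
— 0 worlds.

3 and 0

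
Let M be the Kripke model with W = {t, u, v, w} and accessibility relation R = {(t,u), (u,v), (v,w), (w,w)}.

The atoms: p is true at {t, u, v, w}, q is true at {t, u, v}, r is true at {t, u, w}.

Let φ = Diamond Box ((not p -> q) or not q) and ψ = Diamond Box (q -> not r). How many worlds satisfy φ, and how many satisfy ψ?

4 and 4

For Diamond Box ((not p -> q) or not q):
t: successors {u}; Box ((not p -> q) or not q) there: u:T. ✓
u: successors {v}; Box ((not p -> q) or not q) there: v:T. ✓
v: successors {w}; Box ((not p -> q) or not q) there: w:T. ✓
w: successors {w}; Box ((not p -> q) or not q) there: w:T. ✓
— 4 worlds.
For Diamond Box (q -> not r):
t: successors {u}; Box (q -> not r) there: u:T. ✓
u: successors {v}; Box (q -> not r) there: v:T. ✓
v: successors {w}; Box (q -> not r) there: w:T. ✓
w: successors {w}; Box (q -> not r) there: w:T. ✓
— 4 worlds.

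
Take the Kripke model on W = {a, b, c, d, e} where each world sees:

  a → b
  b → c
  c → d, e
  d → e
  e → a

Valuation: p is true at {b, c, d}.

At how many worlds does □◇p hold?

3

a: successors {b}; ◇p there: b:T. ✓
b: successors {c}; ◇p there: c:T. ✓
c: successors {d, e}; ◇p there: d:F, e:F. ✗
d: successors {e}; ◇p there: e:F. ✗
e: successors {a}; ◇p there: a:T. ✓
Satisfying worlds: {a, b, e}.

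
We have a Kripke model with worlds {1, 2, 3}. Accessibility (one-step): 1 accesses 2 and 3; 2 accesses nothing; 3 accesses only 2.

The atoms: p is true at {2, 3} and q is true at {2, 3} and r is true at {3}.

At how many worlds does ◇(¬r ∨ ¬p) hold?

1: successors {2, 3}; ¬r ∨ ¬p there: 2:T, 3:F. ✓
2: no successors, so ◇(¬r ∨ ¬p) fails. ✗
3: successors {2}; ¬r ∨ ¬p there: 2:T. ✓
Satisfying worlds: {1, 3}.

2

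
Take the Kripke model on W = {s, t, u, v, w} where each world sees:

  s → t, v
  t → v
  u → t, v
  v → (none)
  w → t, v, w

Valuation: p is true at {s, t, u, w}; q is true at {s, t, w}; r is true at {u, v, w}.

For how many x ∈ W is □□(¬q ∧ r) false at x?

1

s: successors {t, v}; □(¬q ∧ r) there: t:T, v:T. ✓
t: successors {v}; □(¬q ∧ r) there: v:T. ✓
u: successors {t, v}; □(¬q ∧ r) there: t:T, v:T. ✓
v: no successors, so □□(¬q ∧ r) holds vacuously. ✓
w: successors {t, v, w}; □(¬q ∧ r) there: t:T, v:T, w:F. ✗
Satisfying worlds: {s, t, u, v}.
So □□(¬q ∧ r) fails at the other 1 world.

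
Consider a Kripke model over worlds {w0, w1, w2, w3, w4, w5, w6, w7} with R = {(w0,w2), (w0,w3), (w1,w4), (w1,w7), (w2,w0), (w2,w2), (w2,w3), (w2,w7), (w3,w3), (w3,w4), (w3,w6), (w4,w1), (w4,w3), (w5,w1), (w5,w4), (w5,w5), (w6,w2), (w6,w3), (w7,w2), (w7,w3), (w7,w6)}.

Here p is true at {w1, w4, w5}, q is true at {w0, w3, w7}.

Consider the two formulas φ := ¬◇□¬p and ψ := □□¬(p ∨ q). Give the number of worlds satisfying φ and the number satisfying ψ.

For ¬◇□¬p:
w0: ◇□¬p is T. ✗
w1: ◇□¬p is T. ✗
w2: ◇□¬p is T. ✗
w3: ◇□¬p is T. ✗
w4: ◇□¬p is F. ✓
w5: ◇□¬p is F. ✓
w6: ◇□¬p is T. ✗
w7: ◇□¬p is T. ✗
— 2 worlds.
For □□¬(p ∨ q):
w0: successors {w2, w3}; □¬(p ∨ q) there: w2:F, w3:F. ✗
w1: successors {w4, w7}; □¬(p ∨ q) there: w4:F, w7:F. ✗
w2: successors {w0, w2, w3, w7}; □¬(p ∨ q) there: w0:F, w2:F, w3:F, w7:F. ✗
w3: successors {w3, w4, w6}; □¬(p ∨ q) there: w3:F, w4:F, w6:F. ✗
w4: successors {w1, w3}; □¬(p ∨ q) there: w1:F, w3:F. ✗
w5: successors {w1, w4, w5}; □¬(p ∨ q) there: w1:F, w4:F, w5:F. ✗
w6: successors {w2, w3}; □¬(p ∨ q) there: w2:F, w3:F. ✗
w7: successors {w2, w3, w6}; □¬(p ∨ q) there: w2:F, w3:F, w6:F. ✗
— 0 worlds.

2 and 0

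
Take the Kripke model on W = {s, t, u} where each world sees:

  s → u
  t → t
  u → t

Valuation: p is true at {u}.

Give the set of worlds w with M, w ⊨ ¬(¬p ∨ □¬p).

∅

s: ¬p ∨ □¬p is T. ✗
t: ¬p ∨ □¬p is T. ✗
u: ¬p ∨ □¬p is T. ✗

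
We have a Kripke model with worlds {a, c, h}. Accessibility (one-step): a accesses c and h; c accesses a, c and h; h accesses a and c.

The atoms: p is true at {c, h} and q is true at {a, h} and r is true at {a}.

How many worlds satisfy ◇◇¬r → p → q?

2

a: ◇◇¬r is T, p → q is T. ✓
c: ◇◇¬r is T, p → q is F. ✗
h: ◇◇¬r is T, p → q is T. ✓
Satisfying worlds: {a, h}.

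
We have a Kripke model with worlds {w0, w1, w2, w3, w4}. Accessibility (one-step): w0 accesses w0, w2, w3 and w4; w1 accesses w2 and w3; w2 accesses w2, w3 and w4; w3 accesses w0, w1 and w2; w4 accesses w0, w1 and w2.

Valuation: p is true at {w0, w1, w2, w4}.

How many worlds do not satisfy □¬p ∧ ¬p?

5

w0: □¬p is F, ¬p is F. ✗
w1: □¬p is F, ¬p is F. ✗
w2: □¬p is F, ¬p is F. ✗
w3: □¬p is F, ¬p is T. ✗
w4: □¬p is F, ¬p is F. ✗
Satisfying worlds: ∅.
So □¬p ∧ ¬p fails at the other 5 worlds.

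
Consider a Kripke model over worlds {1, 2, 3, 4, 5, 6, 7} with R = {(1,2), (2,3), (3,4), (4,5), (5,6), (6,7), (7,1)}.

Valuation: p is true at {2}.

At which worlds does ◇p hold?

{1}

1: successors {2}; p there: 2:T. ✓
2: successors {3}; p there: 3:F. ✗
3: successors {4}; p there: 4:F. ✗
4: successors {5}; p there: 5:F. ✗
5: successors {6}; p there: 6:F. ✗
6: successors {7}; p there: 7:F. ✗
7: successors {1}; p there: 1:F. ✗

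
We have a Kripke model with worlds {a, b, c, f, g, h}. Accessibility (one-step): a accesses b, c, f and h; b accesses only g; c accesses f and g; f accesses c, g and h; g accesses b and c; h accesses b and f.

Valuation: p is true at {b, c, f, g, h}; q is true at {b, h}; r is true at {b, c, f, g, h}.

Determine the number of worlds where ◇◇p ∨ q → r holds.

5

a: ◇◇p ∨ q is T, r is F. ✗
b: ◇◇p ∨ q is T, r is T. ✓
c: ◇◇p ∨ q is T, r is T. ✓
f: ◇◇p ∨ q is T, r is T. ✓
g: ◇◇p ∨ q is T, r is T. ✓
h: ◇◇p ∨ q is T, r is T. ✓
Satisfying worlds: {b, c, f, g, h}.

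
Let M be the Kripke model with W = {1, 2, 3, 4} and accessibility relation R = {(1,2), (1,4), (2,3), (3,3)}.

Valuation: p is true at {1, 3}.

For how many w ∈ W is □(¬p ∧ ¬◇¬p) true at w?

2

1: successors {2, 4}; ¬p ∧ ¬◇¬p there: 2:T, 4:T. ✓
2: successors {3}; ¬p ∧ ¬◇¬p there: 3:F. ✗
3: successors {3}; ¬p ∧ ¬◇¬p there: 3:F. ✗
4: no successors, so □(¬p ∧ ¬◇¬p) holds vacuously. ✓
Satisfying worlds: {1, 4}.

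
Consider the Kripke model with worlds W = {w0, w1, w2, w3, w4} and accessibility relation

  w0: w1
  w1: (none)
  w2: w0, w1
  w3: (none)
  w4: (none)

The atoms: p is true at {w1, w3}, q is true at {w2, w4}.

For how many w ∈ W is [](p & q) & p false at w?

3

w0: [](p & q) is F, p is F. ✗
w1: [](p & q) is T, p is T. ✓
w2: [](p & q) is F, p is F. ✗
w3: [](p & q) is T, p is T. ✓
w4: [](p & q) is T, p is F. ✗
Satisfying worlds: {w1, w3}.
So [](p & q) & p fails at the other 3 worlds.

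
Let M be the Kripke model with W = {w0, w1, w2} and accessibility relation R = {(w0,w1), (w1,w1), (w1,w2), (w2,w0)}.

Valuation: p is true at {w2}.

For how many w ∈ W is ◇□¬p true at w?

w0: successors {w1}; □¬p there: w1:F. ✗
w1: successors {w1, w2}; □¬p there: w1:F, w2:T. ✓
w2: successors {w0}; □¬p there: w0:T. ✓
Satisfying worlds: {w1, w2}.

2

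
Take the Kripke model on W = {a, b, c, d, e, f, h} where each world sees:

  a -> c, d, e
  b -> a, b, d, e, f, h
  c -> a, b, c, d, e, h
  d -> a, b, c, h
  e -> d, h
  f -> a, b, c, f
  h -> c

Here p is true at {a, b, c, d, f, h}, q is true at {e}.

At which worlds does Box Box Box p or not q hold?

{a, b, c, d, f, h}

a: Box Box Box p is F, not q is T. ✓
b: Box Box Box p is F, not q is T. ✓
c: Box Box Box p is F, not q is T. ✓
d: Box Box Box p is F, not q is T. ✓
e: Box Box Box p is F, not q is F. ✗
f: Box Box Box p is F, not q is T. ✓
h: Box Box Box p is F, not q is T. ✓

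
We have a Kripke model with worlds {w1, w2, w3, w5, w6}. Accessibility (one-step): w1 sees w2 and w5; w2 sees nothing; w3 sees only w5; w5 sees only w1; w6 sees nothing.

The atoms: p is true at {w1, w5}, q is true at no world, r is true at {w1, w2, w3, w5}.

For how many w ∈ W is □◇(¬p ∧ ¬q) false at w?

2

w1: successors {w2, w5}; ◇(¬p ∧ ¬q) there: w2:F, w5:F. ✗
w2: no successors, so □◇(¬p ∧ ¬q) holds vacuously. ✓
w3: successors {w5}; ◇(¬p ∧ ¬q) there: w5:F. ✗
w5: successors {w1}; ◇(¬p ∧ ¬q) there: w1:T. ✓
w6: no successors, so □◇(¬p ∧ ¬q) holds vacuously. ✓
Satisfying worlds: {w2, w5, w6}.
So □◇(¬p ∧ ¬q) fails at the other 2 worlds.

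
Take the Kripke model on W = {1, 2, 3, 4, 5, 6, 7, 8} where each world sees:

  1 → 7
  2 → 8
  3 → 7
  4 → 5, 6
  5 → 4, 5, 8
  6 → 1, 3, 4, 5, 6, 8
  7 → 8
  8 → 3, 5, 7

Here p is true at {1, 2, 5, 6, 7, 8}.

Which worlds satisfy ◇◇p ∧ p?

{1, 2, 5, 6, 7, 8}

1: ◇◇p is T, p is T. ✓
2: ◇◇p is T, p is T. ✓
3: ◇◇p is T, p is F. ✗
4: ◇◇p is T, p is F. ✗
5: ◇◇p is T, p is T. ✓
6: ◇◇p is T, p is T. ✓
7: ◇◇p is T, p is T. ✓
8: ◇◇p is T, p is T. ✓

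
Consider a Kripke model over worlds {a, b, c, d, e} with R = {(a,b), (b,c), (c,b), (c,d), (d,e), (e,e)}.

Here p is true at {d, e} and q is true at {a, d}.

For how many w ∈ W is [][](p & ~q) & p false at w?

a: [][](p & ~q) is F, p is F. ✗
b: [][](p & ~q) is F, p is F. ✗
c: [][](p & ~q) is F, p is F. ✗
d: [][](p & ~q) is T, p is T. ✓
e: [][](p & ~q) is T, p is T. ✓
Satisfying worlds: {d, e}.
So [][](p & ~q) & p fails at the other 3 worlds.

3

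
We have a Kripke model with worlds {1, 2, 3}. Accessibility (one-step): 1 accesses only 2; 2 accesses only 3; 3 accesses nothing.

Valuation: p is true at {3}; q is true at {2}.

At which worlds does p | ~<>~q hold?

{1, 3}

1: p is F, ~<>~q is T. ✓
2: p is F, ~<>~q is F. ✗
3: p is T, ~<>~q is T. ✓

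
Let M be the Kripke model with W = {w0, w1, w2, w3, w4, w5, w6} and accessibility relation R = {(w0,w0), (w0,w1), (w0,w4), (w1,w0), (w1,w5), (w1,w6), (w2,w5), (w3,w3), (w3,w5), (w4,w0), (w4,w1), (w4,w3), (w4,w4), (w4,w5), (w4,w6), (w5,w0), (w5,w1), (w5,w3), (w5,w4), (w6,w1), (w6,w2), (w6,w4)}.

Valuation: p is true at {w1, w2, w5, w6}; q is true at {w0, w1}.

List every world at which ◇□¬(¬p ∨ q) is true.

{w6}

w0: successors {w0, w1, w4}; □¬(¬p ∨ q) there: w0:F, w1:F, w4:F. ✗
w1: successors {w0, w5, w6}; □¬(¬p ∨ q) there: w0:F, w5:F, w6:F. ✗
w2: successors {w5}; □¬(¬p ∨ q) there: w5:F. ✗
w3: successors {w3, w5}; □¬(¬p ∨ q) there: w3:F, w5:F. ✗
w4: successors {w0, w1, w3, w4, w5, w6}; □¬(¬p ∨ q) there: w0:F, w1:F, w3:F, w4:F, w5:F, w6:F. ✗
w5: successors {w0, w1, w3, w4}; □¬(¬p ∨ q) there: w0:F, w1:F, w3:F, w4:F. ✗
w6: successors {w1, w2, w4}; □¬(¬p ∨ q) there: w1:F, w2:T, w4:F. ✓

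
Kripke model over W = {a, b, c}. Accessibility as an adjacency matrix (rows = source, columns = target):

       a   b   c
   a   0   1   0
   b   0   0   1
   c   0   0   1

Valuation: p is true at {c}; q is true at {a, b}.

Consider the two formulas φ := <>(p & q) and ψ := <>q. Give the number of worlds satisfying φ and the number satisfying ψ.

0 and 1

For <>(p & q):
a: successors {b}; p & q there: b:F. ✗
b: successors {c}; p & q there: c:F. ✗
c: successors {c}; p & q there: c:F. ✗
— 0 worlds.
For <>q:
a: successors {b}; q there: b:T. ✓
b: successors {c}; q there: c:F. ✗
c: successors {c}; q there: c:F. ✗
— 1 world.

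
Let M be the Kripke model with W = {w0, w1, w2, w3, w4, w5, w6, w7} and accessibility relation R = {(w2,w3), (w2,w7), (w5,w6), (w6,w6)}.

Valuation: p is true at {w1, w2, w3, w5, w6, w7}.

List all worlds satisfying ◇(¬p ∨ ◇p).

w0: no successors, so ◇(¬p ∨ ◇p) fails. ✗
w1: no successors, so ◇(¬p ∨ ◇p) fails. ✗
w2: successors {w3, w7}; ¬p ∨ ◇p there: w3:F, w7:F. ✗
w3: no successors, so ◇(¬p ∨ ◇p) fails. ✗
w4: no successors, so ◇(¬p ∨ ◇p) fails. ✗
w5: successors {w6}; ¬p ∨ ◇p there: w6:T. ✓
w6: successors {w6}; ¬p ∨ ◇p there: w6:T. ✓
w7: no successors, so ◇(¬p ∨ ◇p) fails. ✗

{w5, w6}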